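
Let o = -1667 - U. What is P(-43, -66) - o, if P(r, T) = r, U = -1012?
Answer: 612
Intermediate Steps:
o = -655 (o = -1667 - 1*(-1012) = -1667 + 1012 = -655)
P(-43, -66) - o = -43 - 1*(-655) = -43 + 655 = 612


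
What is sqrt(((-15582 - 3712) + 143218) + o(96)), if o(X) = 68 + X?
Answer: 2*sqrt(31022) ≈ 352.26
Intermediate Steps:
sqrt(((-15582 - 3712) + 143218) + o(96)) = sqrt(((-15582 - 3712) + 143218) + (68 + 96)) = sqrt((-19294 + 143218) + 164) = sqrt(123924 + 164) = sqrt(124088) = 2*sqrt(31022)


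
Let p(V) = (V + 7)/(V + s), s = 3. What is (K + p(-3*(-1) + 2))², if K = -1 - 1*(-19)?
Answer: 1521/4 ≈ 380.25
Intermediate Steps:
p(V) = (7 + V)/(3 + V) (p(V) = (V + 7)/(V + 3) = (7 + V)/(3 + V))
K = 18 (K = -1 + 19 = 18)
(K + p(-3*(-1) + 2))² = (18 + (7 + (-3*(-1) + 2))/(3 + (-3*(-1) + 2)))² = (18 + (7 + (3 + 2))/(3 + (3 + 2)))² = (18 + (7 + 5)/(3 + 5))² = (18 + 12/8)² = (18 + (⅛)*12)² = (18 + 3/2)² = (39/2)² = 1521/4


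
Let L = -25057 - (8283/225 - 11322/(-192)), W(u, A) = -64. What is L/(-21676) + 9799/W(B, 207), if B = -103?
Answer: -7904750473/52022400 ≈ -151.95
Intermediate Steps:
L = -60366677/2400 (L = -25057 - (8283*(1/225) - 11322*(-1/192)) = -25057 - (2761/75 + 1887/32) = -25057 - 1*229877/2400 = -25057 - 229877/2400 = -60366677/2400 ≈ -25153.)
L/(-21676) + 9799/W(B, 207) = -60366677/2400/(-21676) + 9799/(-64) = -60366677/2400*(-1/21676) + 9799*(-1/64) = 60366677/52022400 - 9799/64 = -7904750473/52022400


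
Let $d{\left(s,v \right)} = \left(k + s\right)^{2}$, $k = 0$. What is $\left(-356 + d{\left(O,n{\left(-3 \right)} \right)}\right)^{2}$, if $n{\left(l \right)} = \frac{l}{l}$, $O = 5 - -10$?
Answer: $17161$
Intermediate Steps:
$O = 15$ ($O = 5 + 10 = 15$)
$n{\left(l \right)} = 1$
$d{\left(s,v \right)} = s^{2}$ ($d{\left(s,v \right)} = \left(0 + s\right)^{2} = s^{2}$)
$\left(-356 + d{\left(O,n{\left(-3 \right)} \right)}\right)^{2} = \left(-356 + 15^{2}\right)^{2} = \left(-356 + 225\right)^{2} = \left(-131\right)^{2} = 17161$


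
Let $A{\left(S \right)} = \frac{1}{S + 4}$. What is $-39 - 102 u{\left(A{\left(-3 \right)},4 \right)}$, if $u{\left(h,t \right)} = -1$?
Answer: $63$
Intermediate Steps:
$A{\left(S \right)} = \frac{1}{4 + S}$
$-39 - 102 u{\left(A{\left(-3 \right)},4 \right)} = -39 - -102 = -39 + 102 = 63$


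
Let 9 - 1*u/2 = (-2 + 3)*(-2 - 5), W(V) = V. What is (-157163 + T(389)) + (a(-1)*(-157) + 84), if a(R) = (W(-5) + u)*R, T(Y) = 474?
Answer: -152366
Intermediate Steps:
u = 32 (u = 18 - 2*(-2 + 3)*(-2 - 5) = 18 - 2*(-7) = 18 + 14 = 32)
a(R) = 27*R (a(R) = (-5 + 32)*R = 27*R)
(-157163 + T(389)) + (a(-1)*(-157) + 84) = (-157163 + 474) + ((27*(-1))*(-157) + 84) = -156689 + (-27*(-157) + 84) = -156689 + (4239 + 84) = -156689 + 4323 = -152366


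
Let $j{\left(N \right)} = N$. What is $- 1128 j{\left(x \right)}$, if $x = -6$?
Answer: $6768$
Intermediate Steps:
$- 1128 j{\left(x \right)} = \left(-1128\right) \left(-6\right) = 6768$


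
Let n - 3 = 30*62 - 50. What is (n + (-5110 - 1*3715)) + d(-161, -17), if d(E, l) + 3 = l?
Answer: -7032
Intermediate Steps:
d(E, l) = -3 + l
n = 1813 (n = 3 + (30*62 - 50) = 3 + (1860 - 50) = 3 + 1810 = 1813)
(n + (-5110 - 1*3715)) + d(-161, -17) = (1813 + (-5110 - 1*3715)) + (-3 - 17) = (1813 + (-5110 - 3715)) - 20 = (1813 - 8825) - 20 = -7012 - 20 = -7032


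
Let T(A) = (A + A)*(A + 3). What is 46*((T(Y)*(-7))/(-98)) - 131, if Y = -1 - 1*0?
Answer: -1009/7 ≈ -144.14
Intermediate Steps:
Y = -1 (Y = -1 + 0 = -1)
T(A) = 2*A*(3 + A) (T(A) = (2*A)*(3 + A) = 2*A*(3 + A))
46*((T(Y)*(-7))/(-98)) - 131 = 46*(((2*(-1)*(3 - 1))*(-7))/(-98)) - 131 = 46*(((2*(-1)*2)*(-7))*(-1/98)) - 131 = 46*(-4*(-7)*(-1/98)) - 131 = 46*(28*(-1/98)) - 131 = 46*(-2/7) - 131 = -92/7 - 131 = -1009/7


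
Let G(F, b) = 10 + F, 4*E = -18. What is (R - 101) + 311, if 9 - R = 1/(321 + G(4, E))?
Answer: 73364/335 ≈ 219.00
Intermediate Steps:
E = -9/2 (E = (¼)*(-18) = -9/2 ≈ -4.5000)
R = 3014/335 (R = 9 - 1/(321 + (10 + 4)) = 9 - 1/(321 + 14) = 9 - 1/335 = 3014/335 ≈ 8.9970)
(R - 101) + 311 = (3014/335 - 101) + 311 = -30821/335 + 311 = 73364/335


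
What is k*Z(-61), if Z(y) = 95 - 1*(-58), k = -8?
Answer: -1224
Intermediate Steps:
Z(y) = 153 (Z(y) = 95 + 58 = 153)
k*Z(-61) = -8*153 = -1224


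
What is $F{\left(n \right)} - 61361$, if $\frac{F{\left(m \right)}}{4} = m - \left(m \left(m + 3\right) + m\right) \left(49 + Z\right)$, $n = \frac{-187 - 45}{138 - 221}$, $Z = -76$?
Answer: $- \frac{408507321}{6889} \approx -59299.0$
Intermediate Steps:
$n = \frac{232}{83}$ ($n = - \frac{232}{-83} = \left(-232\right) \left(- \frac{1}{83}\right) = \frac{232}{83} \approx 2.7952$)
$F{\left(m \right)} = 112 m + 108 m \left(3 + m\right)$ ($F{\left(m \right)} = 4 \left(m - \left(m \left(m + 3\right) + m\right) \left(49 - 76\right)\right) = 4 \left(m - \left(m \left(3 + m\right) + m\right) \left(-27\right)\right) = 4 \left(m - \left(m + m \left(3 + m\right)\right) \left(-27\right)\right) = 4 \left(m - \left(- 27 m - 27 m \left(3 + m\right)\right)\right) = 4 \left(m + \left(27 m + 27 m \left(3 + m\right)\right)\right) = 4 \left(28 m + 27 m \left(3 + m\right)\right) = 112 m + 108 m \left(3 + m\right)$)
$F{\left(n \right)} - 61361 = 4 \cdot \frac{232}{83} \left(109 + 27 \cdot \frac{232}{83}\right) - 61361 = 4 \cdot \frac{232}{83} \left(109 + \frac{6264}{83}\right) - 61361 = 4 \cdot \frac{232}{83} \cdot \frac{15311}{83} - 61361 = \frac{14208608}{6889} - 61361 = - \frac{408507321}{6889}$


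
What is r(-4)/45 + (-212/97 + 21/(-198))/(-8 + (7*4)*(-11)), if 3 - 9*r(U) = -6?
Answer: 894409/30345480 ≈ 0.029474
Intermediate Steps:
r(U) = 1 (r(U) = 1/3 - 1/9*(-6) = 1/3 + 2/3 = 1)
r(-4)/45 + (-212/97 + 21/(-198))/(-8 + (7*4)*(-11)) = 1/45 + (-212/97 + 21/(-198))/(-8 + (7*4)*(-11)) = 1*(1/45) + (-212*1/97 + 21*(-1/198))/(-8 + 28*(-11)) = 1/45 + (-212/97 - 7/66)/(-8 - 308) = 1/45 - 14671/6402/(-316) = 1/45 - 14671/6402*(-1/316) = 1/45 + 14671/2023032 = 894409/30345480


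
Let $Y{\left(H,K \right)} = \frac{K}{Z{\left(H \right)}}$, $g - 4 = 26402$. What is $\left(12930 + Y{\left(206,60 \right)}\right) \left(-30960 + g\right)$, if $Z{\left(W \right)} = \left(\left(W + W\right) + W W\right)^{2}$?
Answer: $- \frac{13513339095793515}{229493888} \approx -5.8883 \cdot 10^{7}$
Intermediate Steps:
$g = 26406$ ($g = 4 + 26402 = 26406$)
$Z{\left(W \right)} = \left(W^{2} + 2 W\right)^{2}$ ($Z{\left(W \right)} = \left(2 W + W^{2}\right)^{2} = \left(W^{2} + 2 W\right)^{2}$)
$Y{\left(H,K \right)} = \frac{K}{H^{2} \left(2 + H\right)^{2}}$
$\left(12930 + Y{\left(206,60 \right)}\right) \left(-30960 + g\right) = \left(12930 + \frac{60}{42436 \left(2 + 206\right)^{2}}\right) \left(-30960 + 26406\right) = \left(12930 + 60 \cdot \frac{1}{42436} \cdot \frac{1}{43264}\right) \left(-4554\right) = \left(12930 + \frac{15}{458987776}\right) \left(-4554\right) = \frac{5934711943695}{458987776} \left(-4554\right) = - \frac{13513339095793515}{229493888}$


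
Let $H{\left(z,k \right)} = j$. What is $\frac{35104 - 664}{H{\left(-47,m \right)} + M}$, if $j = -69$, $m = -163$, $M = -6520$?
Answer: $- \frac{34440}{6589} \approx -5.2269$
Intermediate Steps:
$H{\left(z,k \right)} = -69$
$\frac{35104 - 664}{H{\left(-47,m \right)} + M} = \frac{35104 - 664}{-69 - 6520} = \frac{34440}{-6589} = 34440 \left(- \frac{1}{6589}\right) = - \frac{34440}{6589}$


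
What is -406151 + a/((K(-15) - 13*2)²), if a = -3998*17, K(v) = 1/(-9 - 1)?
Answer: -27674208871/68121 ≈ -4.0625e+5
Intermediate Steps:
K(v) = -⅒ (K(v) = 1/(-10) = -⅒)
a = -67966
-406151 + a/((K(-15) - 13*2)²) = -406151 - 67966/(-⅒ - 13*2)² = -406151 - 67966/(-⅒ - 26)² = -406151 - 67966/((-261/10)²) = -406151 - 67966/68121/100 = -406151 - 67966*100/68121 = -406151 - 6796600/68121 = -27674208871/68121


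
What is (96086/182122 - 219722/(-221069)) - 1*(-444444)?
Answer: 8947027997027805/20130764209 ≈ 4.4445e+5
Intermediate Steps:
(96086/182122 - 219722/(-221069)) - 1*(-444444) = (96086*(1/182122) - 219722*(-1/221069)) + 444444 = (48043/91061 + 219722/221069) + 444444 = 30628923009/20130764209 + 444444 = 8947027997027805/20130764209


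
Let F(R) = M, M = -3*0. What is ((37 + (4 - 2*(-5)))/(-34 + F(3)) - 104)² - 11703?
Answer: -2291/4 ≈ -572.75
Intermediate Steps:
M = 0
F(R) = 0
((37 + (4 - 2*(-5)))/(-34 + F(3)) - 104)² - 11703 = ((37 + (4 - 2*(-5)))/(-34 + 0) - 104)² - 11703 = ((37 + (4 + 10))/(-34) - 104)² - 11703 = ((37 + 14)*(-1/34) - 104)² - 11703 = (51*(-1/34) - 104)² - 11703 = (-3/2 - 104)² - 11703 = (-211/2)² - 11703 = 44521/4 - 11703 = -2291/4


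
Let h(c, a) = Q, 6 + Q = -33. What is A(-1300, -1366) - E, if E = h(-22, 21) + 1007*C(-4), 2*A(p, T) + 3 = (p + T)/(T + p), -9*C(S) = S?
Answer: -3686/9 ≈ -409.56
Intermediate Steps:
Q = -39 (Q = -6 - 33 = -39)
C(S) = -S/9
A(p, T) = -1 (A(p, T) = -3/2 + ((p + T)/(T + p))/2 = -3/2 + ((T + p)/(T + p))/2 = -3/2 + (½)*1 = -3/2 + ½ = -1)
h(c, a) = -39
E = 3677/9 (E = -39 + 1007*(-⅑*(-4)) = -39 + 1007*(4/9) = -39 + 4028/9 = 3677/9 ≈ 408.56)
A(-1300, -1366) - E = -1 - 1*3677/9 = -1 - 3677/9 = -3686/9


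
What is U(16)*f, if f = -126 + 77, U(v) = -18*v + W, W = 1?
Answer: 14063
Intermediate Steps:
U(v) = 1 - 18*v (U(v) = -18*v + 1 = 1 - 18*v)
f = -49
U(16)*f = (1 - 18*16)*(-49) = (1 - 288)*(-49) = -287*(-49) = 14063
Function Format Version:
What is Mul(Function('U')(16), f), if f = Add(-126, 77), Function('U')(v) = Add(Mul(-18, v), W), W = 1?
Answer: 14063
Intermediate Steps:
Function('U')(v) = Add(1, Mul(-18, v)) (Function('U')(v) = Add(Mul(-18, v), 1) = Add(1, Mul(-18, v)))
f = -49
Mul(Function('U')(16), f) = Mul(Add(1, Mul(-18, 16)), -49) = Mul(Add(1, -288), -49) = Mul(-287, -49) = 14063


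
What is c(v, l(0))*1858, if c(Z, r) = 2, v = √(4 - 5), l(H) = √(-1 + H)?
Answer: 3716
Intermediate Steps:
v = I (v = √(-1) = I ≈ 1.0*I)
c(v, l(0))*1858 = 2*1858 = 3716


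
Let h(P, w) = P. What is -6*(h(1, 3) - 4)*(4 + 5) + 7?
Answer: 169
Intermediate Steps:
-6*(h(1, 3) - 4)*(4 + 5) + 7 = -6*(1 - 4)*(4 + 5) + 7 = -(-18)*9 + 7 = -6*(-27) + 7 = 162 + 7 = 169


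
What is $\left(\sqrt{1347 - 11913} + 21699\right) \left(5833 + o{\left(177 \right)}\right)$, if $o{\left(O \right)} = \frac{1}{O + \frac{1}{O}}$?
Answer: $\frac{3965450305833}{31330} + \frac{548244201 i \sqrt{1174}}{31330} \approx 1.2657 \cdot 10^{8} + 5.9958 \cdot 10^{5} i$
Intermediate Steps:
$\left(\sqrt{1347 - 11913} + 21699\right) \left(5833 + o{\left(177 \right)}\right) = \left(\sqrt{1347 - 11913} + 21699\right) \left(5833 + \frac{177}{1 + 177^{2}}\right) = \left(\sqrt{-10566} + 21699\right) \left(5833 + \frac{177}{1 + 31329}\right) = \left(3 i \sqrt{1174} + 21699\right) \left(5833 + \frac{177}{31330}\right) = \left(21699 + 3 i \sqrt{1174}\right) \left(5833 + 177 \cdot \frac{1}{31330}\right) = \left(21699 + 3 i \sqrt{1174}\right) \left(5833 + \frac{177}{31330}\right) = \left(21699 + 3 i \sqrt{1174}\right) \frac{182748067}{31330} = \frac{3965450305833}{31330} + \frac{548244201 i \sqrt{1174}}{31330}$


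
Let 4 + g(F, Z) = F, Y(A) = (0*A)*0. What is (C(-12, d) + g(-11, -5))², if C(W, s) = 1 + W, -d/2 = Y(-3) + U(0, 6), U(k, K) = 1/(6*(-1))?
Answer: 676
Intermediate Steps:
Y(A) = 0 (Y(A) = 0*0 = 0)
g(F, Z) = -4 + F
U(k, K) = -⅙ (U(k, K) = 1/(-6) = -⅙)
d = ⅓ (d = -2*(0 - ⅙) = -2*(-⅙) = ⅓ ≈ 0.33333)
(C(-12, d) + g(-11, -5))² = ((1 - 12) + (-4 - 11))² = (-11 - 15)² = (-26)² = 676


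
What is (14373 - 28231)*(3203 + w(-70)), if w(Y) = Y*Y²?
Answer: 4708906826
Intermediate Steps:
w(Y) = Y³
(14373 - 28231)*(3203 + w(-70)) = (14373 - 28231)*(3203 + (-70)³) = -13858*(3203 - 343000) = -13858*(-339797) = 4708906826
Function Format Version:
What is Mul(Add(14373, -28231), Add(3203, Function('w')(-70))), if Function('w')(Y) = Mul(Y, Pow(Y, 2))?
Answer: 4708906826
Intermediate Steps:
Function('w')(Y) = Pow(Y, 3)
Mul(Add(14373, -28231), Add(3203, Function('w')(-70))) = Mul(Add(14373, -28231), Add(3203, Pow(-70, 3))) = Mul(-13858, Add(3203, -343000)) = Mul(-13858, -339797) = 4708906826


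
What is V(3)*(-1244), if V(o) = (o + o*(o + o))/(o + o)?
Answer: -4354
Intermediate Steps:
V(o) = (o + 2*o²)/(2*o) (V(o) = (o + o*(2*o))/((2*o)) = (o + 2*o²)*(1/(2*o)) = (o + 2*o²)/(2*o))
V(3)*(-1244) = (½ + 3)*(-1244) = (7/2)*(-1244) = -4354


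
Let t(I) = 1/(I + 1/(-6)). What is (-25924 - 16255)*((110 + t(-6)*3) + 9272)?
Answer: -14641005764/37 ≈ -3.9570e+8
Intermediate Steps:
t(I) = 1/(-⅙ + I) (t(I) = 1/(I - ⅙) = 1/(-⅙ + I))
(-25924 - 16255)*((110 + t(-6)*3) + 9272) = (-25924 - 16255)*((110 + (6/(-1 + 6*(-6)))*3) + 9272) = -42179*((110 + (6/(-1 - 36))*3) + 9272) = -42179*((110 + (6/(-37))*3) + 9272) = -42179*((110 + (6*(-1/37))*3) + 9272) = -42179*((110 - 6/37*3) + 9272) = -42179*((110 - 18/37) + 9272) = -42179*(4052/37 + 9272) = -42179*347116/37 = -14641005764/37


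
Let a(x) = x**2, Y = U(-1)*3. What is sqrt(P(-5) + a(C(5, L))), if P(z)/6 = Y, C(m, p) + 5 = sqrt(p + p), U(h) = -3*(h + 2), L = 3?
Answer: sqrt(-54 + (5 - sqrt(6))**2) ≈ 6.8917*I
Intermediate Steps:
U(h) = -6 - 3*h (U(h) = -3*(2 + h) = -6 - 3*h)
C(m, p) = -5 + sqrt(2)*sqrt(p) (C(m, p) = -5 + sqrt(p + p) = -5 + sqrt(2*p) = -5 + sqrt(2)*sqrt(p))
Y = -9 (Y = (-6 - 3*(-1))*3 = (-6 + 3)*3 = -3*3 = -9)
P(z) = -54 (P(z) = 6*(-9) = -54)
sqrt(P(-5) + a(C(5, L))) = sqrt(-54 + (-5 + sqrt(2)*sqrt(3))**2) = sqrt(-54 + (-5 + sqrt(6))**2)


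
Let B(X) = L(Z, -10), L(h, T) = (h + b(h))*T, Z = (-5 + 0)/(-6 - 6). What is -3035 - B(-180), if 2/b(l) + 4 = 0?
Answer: -18215/6 ≈ -3035.8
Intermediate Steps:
Z = 5/12 (Z = -5/(-12) = -5*(-1/12) = 5/12 ≈ 0.41667)
b(l) = -½ (b(l) = 2/(-4 + 0) = 2/(-4) = 2*(-¼) = -½)
L(h, T) = T*(-½ + h) (L(h, T) = (h - ½)*T = (-½ + h)*T = T*(-½ + h))
B(X) = ⅚ (B(X) = -10*(-½ + 5/12) = -10*(-1/12) = ⅚)
-3035 - B(-180) = -3035 - 1*⅚ = -3035 - ⅚ = -18215/6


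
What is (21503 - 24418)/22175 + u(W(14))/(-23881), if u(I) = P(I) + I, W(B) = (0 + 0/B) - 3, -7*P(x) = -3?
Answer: -97378531/741385645 ≈ -0.13135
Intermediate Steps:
P(x) = 3/7 (P(x) = -⅐*(-3) = 3/7)
W(B) = -3 (W(B) = (0 + 0) - 3 = 0 - 3 = -3)
u(I) = 3/7 + I
(21503 - 24418)/22175 + u(W(14))/(-23881) = (21503 - 24418)/22175 + (3/7 - 3)/(-23881) = -2915*1/22175 - 18/7*(-1/23881) = -583/4435 + 18/167167 = -97378531/741385645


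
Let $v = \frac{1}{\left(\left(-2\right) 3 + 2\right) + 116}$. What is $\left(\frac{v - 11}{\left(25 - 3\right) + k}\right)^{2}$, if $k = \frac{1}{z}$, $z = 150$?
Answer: $\frac{8523905625}{34171740736} \approx 0.24944$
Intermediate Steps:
$v = \frac{1}{112}$ ($v = \frac{1}{\left(-6 + 2\right) + 116} = \frac{1}{-4 + 116} = \frac{1}{112} \approx 0.0089286$)
$k = \frac{1}{150} \approx 0.0066667$
$\left(\frac{v - 11}{\left(25 - 3\right) + k}\right)^{2} = \left(\frac{\frac{1}{112} - 11}{\left(25 - 3\right) + \frac{1}{150}}\right)^{2} = \left(- \frac{1231}{112 \left(\left(25 - 3\right) + \frac{1}{150}\right)}\right)^{2} = \left(- \frac{1231}{112 \left(22 + \frac{1}{150}\right)}\right)^{2} = \left(- \frac{1231}{112 \cdot \frac{3301}{150}}\right)^{2} = \left(\left(- \frac{1231}{112}\right) \frac{150}{3301}\right)^{2} = \left(- \frac{92325}{184856}\right)^{2} = \frac{8523905625}{34171740736}$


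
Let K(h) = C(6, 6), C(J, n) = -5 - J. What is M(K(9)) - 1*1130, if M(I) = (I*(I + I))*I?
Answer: -3792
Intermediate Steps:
K(h) = -11 (K(h) = -5 - 1*6 = -5 - 6 = -11)
M(I) = 2*I³ (M(I) = (I*(2*I))*I = (2*I²)*I = 2*I³)
M(K(9)) - 1*1130 = 2*(-11)³ - 1*1130 = 2*(-1331) - 1130 = -2662 - 1130 = -3792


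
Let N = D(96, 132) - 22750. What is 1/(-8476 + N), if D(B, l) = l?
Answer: -1/31094 ≈ -3.2161e-5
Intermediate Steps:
N = -22618 (N = 132 - 22750 = -22618)
1/(-8476 + N) = 1/(-8476 - 22618) = 1/(-31094) = -1/31094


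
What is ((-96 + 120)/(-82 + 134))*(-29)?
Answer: -174/13 ≈ -13.385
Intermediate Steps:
((-96 + 120)/(-82 + 134))*(-29) = (24/52)*(-29) = (24*(1/52))*(-29) = (6/13)*(-29) = -174/13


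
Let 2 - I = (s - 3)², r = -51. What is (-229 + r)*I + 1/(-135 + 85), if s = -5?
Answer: 867999/50 ≈ 17360.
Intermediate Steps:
I = -62 (I = 2 - (-5 - 3)² = 2 - 1*(-8)² = 2 - 1*64 = 2 - 64 = -62)
(-229 + r)*I + 1/(-135 + 85) = (-229 - 51)*(-62) + 1/(-135 + 85) = -280*(-62) + 1/(-50) = 17360 - 1/50 = 867999/50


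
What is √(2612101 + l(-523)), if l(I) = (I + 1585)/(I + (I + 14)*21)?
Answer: 5*√3283644464242/5606 ≈ 1616.2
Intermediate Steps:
l(I) = (1585 + I)/(294 + 22*I) (l(I) = (1585 + I)/(I + (14 + I)*21) = (1585 + I)/(I + (294 + 21*I)) = (1585 + I)/(294 + 22*I))
√(2612101 + l(-523)) = √(2612101 + (1585 - 523)/(2*(147 + 11*(-523)))) = √(2612101 + (½)*1062/(147 - 5753)) = √(2612101 + (½)*1062/(-5606)) = √(2612101 + (½)*(-1/5606)*1062) = √(2612101 - 531/5606) = √(14643437675/5606) = 5*√3283644464242/5606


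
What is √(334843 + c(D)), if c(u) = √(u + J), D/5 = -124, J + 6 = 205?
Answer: √(334843 + I*√421) ≈ 578.66 + 0.018*I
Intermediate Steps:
J = 199 (J = -6 + 205 = 199)
D = -620 (D = 5*(-124) = -620)
c(u) = √(199 + u) (c(u) = √(u + 199) = √(199 + u))
√(334843 + c(D)) = √(334843 + √(199 - 620)) = √(334843 + √(-421)) = √(334843 + I*√421)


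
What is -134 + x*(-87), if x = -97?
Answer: 8305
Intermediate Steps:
-134 + x*(-87) = -134 - 97*(-87) = -134 + 8439 = 8305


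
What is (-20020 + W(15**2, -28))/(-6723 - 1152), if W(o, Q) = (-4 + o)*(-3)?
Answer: 20683/7875 ≈ 2.6264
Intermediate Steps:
W(o, Q) = 12 - 3*o
(-20020 + W(15**2, -28))/(-6723 - 1152) = (-20020 + (12 - 3*15**2))/(-6723 - 1152) = (-20020 + (12 - 3*225))/(-7875) = (-20020 + (12 - 675))*(-1/7875) = (-20020 - 663)*(-1/7875) = -20683*(-1/7875) = 20683/7875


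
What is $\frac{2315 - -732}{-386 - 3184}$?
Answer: $- \frac{3047}{3570} \approx -0.8535$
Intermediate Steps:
$\frac{2315 - -732}{-386 - 3184} = \frac{2315 + 732}{-3570} = 3047 \left(- \frac{1}{3570}\right) = - \frac{3047}{3570}$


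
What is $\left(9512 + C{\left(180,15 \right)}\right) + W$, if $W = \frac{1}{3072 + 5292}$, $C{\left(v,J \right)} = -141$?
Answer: $\frac{78379045}{8364} \approx 9371.0$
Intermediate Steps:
$W = \frac{1}{8364} \approx 0.00011956$
$\left(9512 + C{\left(180,15 \right)}\right) + W = \left(9512 - 141\right) + \frac{1}{8364} = 9371 + \frac{1}{8364} = \frac{78379045}{8364}$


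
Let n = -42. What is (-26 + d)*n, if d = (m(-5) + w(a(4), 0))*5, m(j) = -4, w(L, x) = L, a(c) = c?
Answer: 1092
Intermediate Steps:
d = 0 (d = (-4 + 4)*5 = 0*5 = 0)
(-26 + d)*n = (-26 + 0)*(-42) = -26*(-42) = 1092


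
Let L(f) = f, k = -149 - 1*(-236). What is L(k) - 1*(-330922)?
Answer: 331009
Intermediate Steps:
k = 87 (k = -149 + 236 = 87)
L(k) - 1*(-330922) = 87 - 1*(-330922) = 87 + 330922 = 331009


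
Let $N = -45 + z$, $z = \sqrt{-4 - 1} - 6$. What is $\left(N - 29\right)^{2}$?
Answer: $\left(80 - i \sqrt{5}\right)^{2} \approx 6395.0 - 357.77 i$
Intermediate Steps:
$z = -6 + i \sqrt{5}$ ($z = \sqrt{-5} - 6 = i \sqrt{5} - 6 = -6 + i \sqrt{5} \approx -6.0 + 2.2361 i$)
$N = -51 + i \sqrt{5}$ ($N = -45 - \left(6 - i \sqrt{5}\right) = -51 + i \sqrt{5} \approx -51.0 + 2.2361 i$)
$\left(N - 29\right)^{2} = \left(\left(-51 + i \sqrt{5}\right) - 29\right)^{2} = \left(-80 + i \sqrt{5}\right)^{2}$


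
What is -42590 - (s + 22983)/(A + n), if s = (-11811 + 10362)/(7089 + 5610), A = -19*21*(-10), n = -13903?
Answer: -595684250518/13987243 ≈ -42588.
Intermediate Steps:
A = 3990 (A = -399*(-10) = 3990)
s = -161/1411 (s = -1449/12699 = -1449*1/12699 = -161/1411 ≈ -0.11410)
-42590 - (s + 22983)/(A + n) = -42590 - (-161/1411 + 22983)/(3990 - 13903) = -42590 - 32428852/(1411*(-9913)) = -42590 - 32428852*(-1)/(1411*9913) = -42590 - 1*(-32428852/13987243) = -42590 + 32428852/13987243 = -595684250518/13987243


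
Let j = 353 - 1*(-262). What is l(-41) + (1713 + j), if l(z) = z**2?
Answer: 4009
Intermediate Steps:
j = 615 (j = 353 + 262 = 615)
l(-41) + (1713 + j) = (-41)**2 + (1713 + 615) = 1681 + 2328 = 4009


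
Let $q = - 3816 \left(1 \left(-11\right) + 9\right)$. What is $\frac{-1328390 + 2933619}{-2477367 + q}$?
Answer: $- \frac{1605229}{2469735} \approx -0.64996$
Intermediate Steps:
$q = 7632$ ($q = - 3816 \left(-11 + 9\right) = \left(-3816\right) \left(-2\right) = 7632$)
$\frac{-1328390 + 2933619}{-2477367 + q} = \frac{-1328390 + 2933619}{-2477367 + 7632} = \frac{1605229}{-2469735} = 1605229 \left(- \frac{1}{2469735}\right) = - \frac{1605229}{2469735}$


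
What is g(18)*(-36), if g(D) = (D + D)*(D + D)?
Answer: -46656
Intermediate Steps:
g(D) = 4*D² (g(D) = (2*D)*(2*D) = 4*D²)
g(18)*(-36) = (4*18²)*(-36) = (4*324)*(-36) = 1296*(-36) = -46656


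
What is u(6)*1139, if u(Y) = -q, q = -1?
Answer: 1139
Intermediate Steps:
u(Y) = 1 (u(Y) = -1*(-1) = 1)
u(6)*1139 = 1*1139 = 1139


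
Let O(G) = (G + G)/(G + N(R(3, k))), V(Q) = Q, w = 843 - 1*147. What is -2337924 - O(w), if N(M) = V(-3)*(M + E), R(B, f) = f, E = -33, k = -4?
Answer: -628902020/269 ≈ -2.3379e+6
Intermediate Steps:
w = 696 (w = 843 - 147 = 696)
N(M) = 99 - 3*M (N(M) = -3*(M - 33) = -3*(-33 + M) = 99 - 3*M)
O(G) = 2*G/(111 + G) (O(G) = (G + G)/(G + (99 - 3*(-4))) = (2*G)/(G + (99 + 12)) = (2*G)/(G + 111) = (2*G)/(111 + G) = 2*G/(111 + G))
-2337924 - O(w) = -2337924 - 2*696/(111 + 696) = -2337924 - 2*696/807 = -2337924 - 1*464/269 = -2337924 - 464/269 = -628902020/269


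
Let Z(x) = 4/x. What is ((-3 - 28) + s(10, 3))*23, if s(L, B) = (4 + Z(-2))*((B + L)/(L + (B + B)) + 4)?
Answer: -3933/8 ≈ -491.63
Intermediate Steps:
s(L, B) = 8 + 2*(B + L)/(L + 2*B) (s(L, B) = (4 + 4/(-2))*((B + L)/(L + (B + B)) + 4) = (4 + 4*(-½))*((B + L)/(L + 2*B) + 4) = (4 - 2)*((B + L)/(L + 2*B) + 4) = 2*(4 + (B + L)/(L + 2*B)) = 8 + 2*(B + L)/(L + 2*B))
((-3 - 28) + s(10, 3))*23 = ((-3 - 28) + 2*(5*10 + 9*3)/(10 + 2*3))*23 = (-31 + 2*(50 + 27)/(10 + 6))*23 = (-31 + 2*77/16)*23 = (-31 + 2*(1/16)*77)*23 = (-31 + 77/8)*23 = -171/8*23 = -3933/8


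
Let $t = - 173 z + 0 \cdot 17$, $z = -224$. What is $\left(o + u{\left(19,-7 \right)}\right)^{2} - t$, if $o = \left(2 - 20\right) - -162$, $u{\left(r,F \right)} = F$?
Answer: $-19983$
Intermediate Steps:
$t = 38752$ ($t = \left(-173\right) \left(-224\right) + 0 \cdot 17 = 38752 + 0 = 38752$)
$o = 144$ ($o = \left(2 - 20\right) + 162 = -18 + 162 = 144$)
$\left(o + u{\left(19,-7 \right)}\right)^{2} - t = \left(144 - 7\right)^{2} - 38752 = 137^{2} - 38752 = 18769 - 38752 = -19983$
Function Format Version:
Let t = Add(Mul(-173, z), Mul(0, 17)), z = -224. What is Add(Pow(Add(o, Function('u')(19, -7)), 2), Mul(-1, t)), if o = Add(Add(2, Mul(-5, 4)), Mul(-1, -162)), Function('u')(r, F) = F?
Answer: -19983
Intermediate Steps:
t = 38752 (t = Add(Mul(-173, -224), Mul(0, 17)) = Add(38752, 0) = 38752)
o = 144 (o = Add(Add(2, -20), 162) = Add(-18, 162) = 144)
Add(Pow(Add(o, Function('u')(19, -7)), 2), Mul(-1, t)) = Add(Pow(Add(144, -7), 2), Mul(-1, 38752)) = Add(Pow(137, 2), -38752) = Add(18769, -38752) = -19983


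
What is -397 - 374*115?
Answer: -43407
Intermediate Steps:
-397 - 374*115 = -397 - 43010 = -43407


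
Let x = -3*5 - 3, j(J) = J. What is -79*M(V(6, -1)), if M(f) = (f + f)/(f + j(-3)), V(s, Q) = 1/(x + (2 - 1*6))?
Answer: -158/67 ≈ -2.3582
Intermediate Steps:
x = -18 (x = -15 - 3 = -18)
V(s, Q) = -1/22 (V(s, Q) = 1/(-18 + (2 - 1*6)) = 1/(-18 + (2 - 6)) = 1/(-18 - 4) = 1/(-22) = -1/22)
M(f) = 2*f/(-3 + f) (M(f) = (f + f)/(f - 3) = (2*f)/(-3 + f) = 2*f/(-3 + f))
-79*M(V(6, -1)) = -158*(-1)/(22*(-3 - 1/22)) = -158*(-1)/(22*(-67/22)) = -158*(-1)*(-22)/(22*67) = -79*2/67 = -158/67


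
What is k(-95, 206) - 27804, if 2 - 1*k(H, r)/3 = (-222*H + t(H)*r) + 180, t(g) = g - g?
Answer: -91608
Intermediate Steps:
t(g) = 0
k(H, r) = -534 + 666*H (k(H, r) = 6 - 3*((-222*H + 0*r) + 180) = 6 - 3*((-222*H + 0) + 180) = 6 - 3*(-222*H + 180) = 6 - 3*(180 - 222*H) = 6 + (-540 + 666*H) = -534 + 666*H)
k(-95, 206) - 27804 = (-534 + 666*(-95)) - 27804 = (-534 - 63270) - 27804 = -63804 - 27804 = -91608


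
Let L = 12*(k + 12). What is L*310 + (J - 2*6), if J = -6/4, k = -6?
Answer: 44613/2 ≈ 22307.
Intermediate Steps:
J = -3/2 (J = -6*¼ = -3/2 ≈ -1.5000)
L = 72 (L = 12*(-6 + 12) = 12*6 = 72)
L*310 + (J - 2*6) = 72*310 + (-3/2 - 2*6) = 22320 + (-3/2 - 12) = 22320 - 27/2 = 44613/2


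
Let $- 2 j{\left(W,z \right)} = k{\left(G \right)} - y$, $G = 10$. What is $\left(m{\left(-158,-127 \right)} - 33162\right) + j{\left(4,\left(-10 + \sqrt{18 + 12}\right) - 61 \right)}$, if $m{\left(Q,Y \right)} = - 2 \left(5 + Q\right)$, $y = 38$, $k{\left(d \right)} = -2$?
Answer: $-32836$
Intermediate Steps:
$m{\left(Q,Y \right)} = -10 - 2 Q$
$j{\left(W,z \right)} = 20$ ($j{\left(W,z \right)} = - \frac{-2 - 38}{2} = \left(- \frac{1}{2}\right) \left(-40\right) = 20$)
$\left(m{\left(-158,-127 \right)} - 33162\right) + j{\left(4,\left(-10 + \sqrt{18 + 12}\right) - 61 \right)} = \left(\left(-10 - -316\right) - 33162\right) + 20 = \left(\left(-10 + 316\right) - 33162\right) + 20 = \left(306 - 33162\right) + 20 = -32856 + 20 = -32836$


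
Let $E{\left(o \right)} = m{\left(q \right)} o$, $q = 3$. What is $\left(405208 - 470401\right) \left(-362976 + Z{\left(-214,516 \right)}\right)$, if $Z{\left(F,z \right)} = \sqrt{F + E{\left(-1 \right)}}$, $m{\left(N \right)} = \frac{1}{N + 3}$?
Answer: $23663494368 - \frac{21731 i \sqrt{7710}}{2} \approx 2.3664 \cdot 10^{10} - 9.5406 \cdot 10^{5} i$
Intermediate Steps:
$m{\left(N \right)} = \frac{1}{3 + N}$
$E{\left(o \right)} = \frac{o}{6}$ ($E{\left(o \right)} = \frac{o}{3 + 3} = \frac{o}{6}$)
$Z{\left(F,z \right)} = \sqrt{- \frac{1}{6} + F}$ ($Z{\left(F,z \right)} = \sqrt{F + \frac{1}{6} \left(-1\right)} = \sqrt{F - \frac{1}{6}} = \sqrt{- \frac{1}{6} + F}$)
$\left(405208 - 470401\right) \left(-362976 + Z{\left(-214,516 \right)}\right) = \left(405208 - 470401\right) \left(-362976 + \frac{\sqrt{-6 + 36 \left(-214\right)}}{6}\right) = - 65193 \left(-362976 + \frac{\sqrt{-6 - 7704}}{6}\right) = - 65193 \left(-362976 + \frac{\sqrt{-7710}}{6}\right) = - 65193 \left(-362976 + \frac{i \sqrt{7710}}{6}\right) = 23663494368 - \frac{21731 i \sqrt{7710}}{2}$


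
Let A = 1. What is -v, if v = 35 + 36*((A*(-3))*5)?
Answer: 505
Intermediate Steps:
v = -505 (v = 35 + 36*((1*(-3))*5) = 35 + 36*(-3*5) = 35 + 36*(-15) = 35 - 540 = -505)
-v = -1*(-505) = 505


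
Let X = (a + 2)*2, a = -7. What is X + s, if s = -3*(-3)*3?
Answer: 17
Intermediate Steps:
X = -10 (X = (-7 + 2)*2 = -5*2 = -10)
s = 27 (s = 9*3 = 27)
X + s = -10 + 27 = 17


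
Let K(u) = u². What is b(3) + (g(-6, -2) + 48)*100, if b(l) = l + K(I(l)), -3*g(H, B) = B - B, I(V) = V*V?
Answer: 4884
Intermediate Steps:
I(V) = V²
g(H, B) = 0 (g(H, B) = -(B - B)/3 = -⅓*0 = 0)
b(l) = l + l⁴ (b(l) = l + (l²)² = l + l⁴)
b(3) + (g(-6, -2) + 48)*100 = (3 + 3⁴) + (0 + 48)*100 = (3 + 81) + 48*100 = 84 + 4800 = 4884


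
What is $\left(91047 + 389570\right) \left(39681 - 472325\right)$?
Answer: $-207936061348$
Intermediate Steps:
$\left(91047 + 389570\right) \left(39681 - 472325\right) = 480617 \left(-432644\right) = -207936061348$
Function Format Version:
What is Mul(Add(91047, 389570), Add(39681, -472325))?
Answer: -207936061348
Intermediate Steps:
Mul(Add(91047, 389570), Add(39681, -472325)) = Mul(480617, -432644) = -207936061348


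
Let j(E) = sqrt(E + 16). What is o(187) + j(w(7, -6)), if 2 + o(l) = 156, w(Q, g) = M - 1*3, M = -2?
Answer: 154 + sqrt(11) ≈ 157.32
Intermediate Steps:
w(Q, g) = -5 (w(Q, g) = -2 - 1*3 = -2 - 3 = -5)
o(l) = 154 (o(l) = -2 + 156 = 154)
j(E) = sqrt(16 + E)
o(187) + j(w(7, -6)) = 154 + sqrt(16 - 5) = 154 + sqrt(11)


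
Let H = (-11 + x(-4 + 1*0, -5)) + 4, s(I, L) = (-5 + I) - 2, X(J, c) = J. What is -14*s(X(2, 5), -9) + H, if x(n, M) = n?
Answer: 59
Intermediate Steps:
s(I, L) = -7 + I
H = -11 (H = (-11 + (-4 + 1*0)) + 4 = (-11 + (-4 + 0)) + 4 = (-11 - 4) + 4 = -15 + 4 = -11)
-14*s(X(2, 5), -9) + H = -14*(-7 + 2) - 11 = -14*(-5) - 11 = 70 - 11 = 59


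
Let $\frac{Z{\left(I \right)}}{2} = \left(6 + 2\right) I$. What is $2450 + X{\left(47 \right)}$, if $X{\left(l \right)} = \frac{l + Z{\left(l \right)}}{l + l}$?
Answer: $\frac{4917}{2} \approx 2458.5$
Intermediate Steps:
$Z{\left(I \right)} = 16 I$ ($Z{\left(I \right)} = 2 \left(6 + 2\right) I = 2 \cdot 8 I = 16 I$)
$X{\left(l \right)} = \frac{17}{2}$ ($X{\left(l \right)} = \frac{l + 16 l}{l + l} = \frac{17 l}{2 l} = 17 l \frac{1}{2 l} = \frac{17}{2}$)
$2450 + X{\left(47 \right)} = 2450 + \frac{17}{2} = \frac{4917}{2}$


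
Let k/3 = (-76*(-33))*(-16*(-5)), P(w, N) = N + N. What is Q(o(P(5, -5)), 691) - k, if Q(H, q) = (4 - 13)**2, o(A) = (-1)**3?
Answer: -601839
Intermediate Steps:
P(w, N) = 2*N
o(A) = -1
Q(H, q) = 81 (Q(H, q) = (-9)**2 = 81)
k = 601920 (k = 3*((-76*(-33))*(-16*(-5))) = 3*(2508*80) = 3*200640 = 601920)
Q(o(P(5, -5)), 691) - k = 81 - 1*601920 = 81 - 601920 = -601839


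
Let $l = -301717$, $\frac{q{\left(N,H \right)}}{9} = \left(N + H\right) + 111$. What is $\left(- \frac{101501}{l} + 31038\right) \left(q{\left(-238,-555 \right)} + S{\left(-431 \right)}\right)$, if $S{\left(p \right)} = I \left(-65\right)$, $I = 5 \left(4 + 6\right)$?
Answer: $- \frac{87916683696836}{301717} \approx -2.9139 \cdot 10^{8}$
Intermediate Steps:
$I = 50$ ($I = 5 \cdot 10 = 50$)
$q{\left(N,H \right)} = 999 + 9 H + 9 N$ ($q{\left(N,H \right)} = 9 \left(\left(N + H\right) + 111\right) = 9 \left(\left(H + N\right) + 111\right) = 9 \left(111 + H + N\right) = 999 + 9 H + 9 N$)
$S{\left(p \right)} = -3250$ ($S{\left(p \right)} = 50 \left(-65\right) = -3250$)
$\left(- \frac{101501}{l} + 31038\right) \left(q{\left(-238,-555 \right)} + S{\left(-431 \right)}\right) = \left(- \frac{101501}{-301717} + 31038\right) \left(\left(999 + 9 \left(-555\right) + 9 \left(-238\right)\right) - 3250\right) = \left(\left(-101501\right) \left(- \frac{1}{301717}\right) + 31038\right) \left(\left(999 - 4995 - 2142\right) - 3250\right) = \left(\frac{101501}{301717} + 31038\right) \left(-6138 - 3250\right) = \frac{9364793747}{301717} \left(-9388\right) = - \frac{87916683696836}{301717}$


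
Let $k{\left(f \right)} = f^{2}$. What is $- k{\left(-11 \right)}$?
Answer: $-121$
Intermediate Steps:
$- k{\left(-11 \right)} = - \left(-11\right)^{2} = \left(-1\right) 121 = -121$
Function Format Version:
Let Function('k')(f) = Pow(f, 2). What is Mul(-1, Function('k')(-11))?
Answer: -121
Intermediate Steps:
Mul(-1, Function('k')(-11)) = Mul(-1, Pow(-11, 2)) = Mul(-1, 121) = -121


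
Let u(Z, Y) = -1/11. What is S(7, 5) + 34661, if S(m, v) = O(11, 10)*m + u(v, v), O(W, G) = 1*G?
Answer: 382040/11 ≈ 34731.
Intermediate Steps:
O(W, G) = G
u(Z, Y) = -1/11 (u(Z, Y) = -1*1/11 = -1/11)
S(m, v) = -1/11 + 10*m (S(m, v) = 10*m - 1/11 = -1/11 + 10*m)
S(7, 5) + 34661 = (-1/11 + 10*7) + 34661 = (-1/11 + 70) + 34661 = 769/11 + 34661 = 382040/11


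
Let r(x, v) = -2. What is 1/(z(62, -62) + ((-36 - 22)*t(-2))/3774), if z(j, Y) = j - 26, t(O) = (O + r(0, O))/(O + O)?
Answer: 1887/67903 ≈ 0.027790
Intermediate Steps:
t(O) = (-2 + O)/(2*O) (t(O) = (O - 2)/(O + O) = (-2 + O)/((2*O)) = (-2 + O)*(1/(2*O)) = (-2 + O)/(2*O))
z(j, Y) = -26 + j
1/(z(62, -62) + ((-36 - 22)*t(-2))/3774) = 1/((-26 + 62) + ((-36 - 22)*((½)*(-2 - 2)/(-2)))/3774) = 1/(36 - 29*(-1)*(-4)/2*(1/3774)) = 1/(36 - 58*1*(1/3774)) = 1/(36 - 58*1/3774) = 1/(36 - 29/1887) = 1/(67903/1887) = 1887/67903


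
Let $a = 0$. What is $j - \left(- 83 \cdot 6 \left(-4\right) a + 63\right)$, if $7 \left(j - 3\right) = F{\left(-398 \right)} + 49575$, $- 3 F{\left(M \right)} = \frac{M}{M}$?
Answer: $\frac{147464}{21} \approx 7022.1$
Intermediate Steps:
$F{\left(M \right)} = - \frac{1}{3}$ ($F{\left(M \right)} = - \frac{M \frac{1}{M}}{3} = \left(- \frac{1}{3}\right) 1 = - \frac{1}{3}$)
$j = \frac{148787}{21}$ ($j = 3 + \frac{- \frac{1}{3} + 49575}{7} = 3 + \frac{1}{7} \cdot \frac{148724}{3} = 3 + \frac{148724}{21} = \frac{148787}{21} \approx 7085.1$)
$j - \left(- 83 \cdot 6 \left(-4\right) a + 63\right) = \frac{148787}{21} - \left(- 83 \cdot 6 \left(-4\right) 0 + 63\right) = \frac{148787}{21} - \left(- 83 \left(\left(-24\right) 0\right) + 63\right) = \frac{148787}{21} - \left(\left(-83\right) 0 + 63\right) = \frac{148787}{21} - \left(0 + 63\right) = \frac{148787}{21} - 63 = \frac{147464}{21}$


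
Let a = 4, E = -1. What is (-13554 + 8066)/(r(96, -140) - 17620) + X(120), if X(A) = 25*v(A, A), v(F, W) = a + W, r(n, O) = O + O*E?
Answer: 13656872/4405 ≈ 3100.3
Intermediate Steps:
r(n, O) = 0 (r(n, O) = O + O*(-1) = O - O = 0)
v(F, W) = 4 + W
X(A) = 100 + 25*A (X(A) = 25*(4 + A) = 100 + 25*A)
(-13554 + 8066)/(r(96, -140) - 17620) + X(120) = (-13554 + 8066)/(0 - 17620) + (100 + 25*120) = -5488/(-17620) + (100 + 3000) = -5488*(-1/17620) + 3100 = 1372/4405 + 3100 = 13656872/4405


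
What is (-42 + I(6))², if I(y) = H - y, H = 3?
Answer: 2025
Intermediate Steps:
I(y) = 3 - y
(-42 + I(6))² = (-42 + (3 - 1*6))² = (-42 + (3 - 6))² = (-42 - 3)² = (-45)² = 2025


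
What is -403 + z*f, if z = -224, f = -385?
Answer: 85837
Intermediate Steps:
-403 + z*f = -403 - 224*(-385) = -403 + 86240 = 85837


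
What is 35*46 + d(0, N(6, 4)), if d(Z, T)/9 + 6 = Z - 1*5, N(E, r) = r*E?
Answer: 1511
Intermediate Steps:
N(E, r) = E*r
d(Z, T) = -99 + 9*Z (d(Z, T) = -54 + 9*(Z - 1*5) = -54 + 9*(Z - 5) = -54 + 9*(-5 + Z) = -54 + (-45 + 9*Z) = -99 + 9*Z)
35*46 + d(0, N(6, 4)) = 35*46 + (-99 + 9*0) = 1610 + (-99 + 0) = 1610 - 99 = 1511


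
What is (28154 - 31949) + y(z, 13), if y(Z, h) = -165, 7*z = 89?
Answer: -3960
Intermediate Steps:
z = 89/7 (z = (1/7)*89 = 89/7 ≈ 12.714)
(28154 - 31949) + y(z, 13) = (28154 - 31949) - 165 = -3795 - 165 = -3960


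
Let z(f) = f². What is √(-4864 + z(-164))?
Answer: 36*√17 ≈ 148.43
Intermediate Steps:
√(-4864 + z(-164)) = √(-4864 + (-164)²) = √(-4864 + 26896) = √22032 = 36*√17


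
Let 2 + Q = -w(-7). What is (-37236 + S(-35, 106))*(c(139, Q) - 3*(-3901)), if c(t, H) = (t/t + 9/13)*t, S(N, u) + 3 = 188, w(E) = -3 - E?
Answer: -5750204047/13 ≈ -4.4232e+8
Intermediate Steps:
S(N, u) = 185 (S(N, u) = -3 + 188 = 185)
Q = -6 (Q = -2 - (-3 - 1*(-7)) = -2 - (-3 + 7) = -2 - 1*4 = -2 - 4 = -6)
c(t, H) = 22*t/13 (c(t, H) = (1 + 9*(1/13))*t = (1 + 9/13)*t = 22*t/13)
(-37236 + S(-35, 106))*(c(139, Q) - 3*(-3901)) = (-37236 + 185)*((22/13)*139 - 3*(-3901)) = -37051*(3058/13 + 11703) = -37051*155197/13 = -5750204047/13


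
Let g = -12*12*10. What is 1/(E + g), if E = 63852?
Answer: 1/62412 ≈ 1.6023e-5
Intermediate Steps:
g = -1440 (g = -144*10 = -1440)
1/(E + g) = 1/(63852 - 1440) = 1/62412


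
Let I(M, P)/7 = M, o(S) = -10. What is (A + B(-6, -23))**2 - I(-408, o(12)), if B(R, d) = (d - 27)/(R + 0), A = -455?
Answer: 1821304/9 ≈ 2.0237e+5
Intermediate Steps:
I(M, P) = 7*M
B(R, d) = (-27 + d)/R
(A + B(-6, -23))**2 - I(-408, o(12)) = (-455 + (-27 - 23)/(-6))**2 - 7*(-408) = (-455 - 1/6*(-50))**2 - 1*(-2856) = (-455 + 25/3)**2 + 2856 = (-1340/3)**2 + 2856 = 1795600/9 + 2856 = 1821304/9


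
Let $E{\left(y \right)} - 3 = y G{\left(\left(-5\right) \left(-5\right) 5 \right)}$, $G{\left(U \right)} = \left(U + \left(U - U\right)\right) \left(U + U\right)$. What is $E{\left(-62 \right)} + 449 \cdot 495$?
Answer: $-1715242$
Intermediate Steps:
$G{\left(U \right)} = 2 U^{2}$ ($G{\left(U \right)} = \left(U + 0\right) 2 U = U 2 U = 2 U^{2}$)
$E{\left(y \right)} = 3 + 31250 y$ ($E{\left(y \right)} = 3 + y 2 \left(\left(-5\right) \left(-5\right) 5\right)^{2} = 3 + y 2 \left(25 \cdot 5\right)^{2} = 3 + y 2 \cdot 125^{2} = 3 + y 2 \cdot 15625 = 3 + y 31250 = 3 + 31250 y$)
$E{\left(-62 \right)} + 449 \cdot 495 = \left(3 + 31250 \left(-62\right)\right) + 449 \cdot 495 = \left(3 - 1937500\right) + 222255 = -1937497 + 222255 = -1715242$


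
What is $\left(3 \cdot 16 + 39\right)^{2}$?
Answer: $7569$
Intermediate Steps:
$\left(3 \cdot 16 + 39\right)^{2} = \left(48 + 39\right)^{2} = 87^{2} = 7569$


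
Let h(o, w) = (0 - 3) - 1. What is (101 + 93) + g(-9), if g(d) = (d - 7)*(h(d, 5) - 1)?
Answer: 274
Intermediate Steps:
h(o, w) = -4 (h(o, w) = -3 - 1 = -4)
g(d) = 35 - 5*d (g(d) = (d - 7)*(-4 - 1) = (-7 + d)*(-5) = 35 - 5*d)
(101 + 93) + g(-9) = (101 + 93) + (35 - 5*(-9)) = 194 + (35 + 45) = 194 + 80 = 274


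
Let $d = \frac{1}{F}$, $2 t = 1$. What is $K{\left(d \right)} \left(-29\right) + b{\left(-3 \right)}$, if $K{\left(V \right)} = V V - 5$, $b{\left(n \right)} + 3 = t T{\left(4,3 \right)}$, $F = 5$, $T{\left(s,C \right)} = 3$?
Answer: $\frac{7117}{50} \approx 142.34$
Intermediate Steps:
$t = \frac{1}{2}$ ($t = \frac{1}{2} \cdot 1 = \frac{1}{2} \approx 0.5$)
$b{\left(n \right)} = - \frac{3}{2}$ ($b{\left(n \right)} = -3 + \frac{1}{2} \cdot 3 = -3 + \frac{3}{2} = - \frac{3}{2}$)
$d = \frac{1}{5} \approx 0.2$
$K{\left(V \right)} = -5 + V^{2}$ ($K{\left(V \right)} = V^{2} - 5 = -5 + V^{2}$)
$K{\left(d \right)} \left(-29\right) + b{\left(-3 \right)} = \left(-5 + \left(\frac{1}{5}\right)^{2}\right) \left(-29\right) - \frac{3}{2} = \left(-5 + \frac{1}{25}\right) \left(-29\right) - \frac{3}{2} = \left(- \frac{124}{25}\right) \left(-29\right) - \frac{3}{2} = \frac{3596}{25} - \frac{3}{2} = \frac{7117}{50}$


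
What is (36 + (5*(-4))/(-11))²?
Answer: 173056/121 ≈ 1430.2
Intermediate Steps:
(36 + (5*(-4))/(-11))² = (36 - 20*(-1/11))² = (36 + 20/11)² = (416/11)² = 173056/121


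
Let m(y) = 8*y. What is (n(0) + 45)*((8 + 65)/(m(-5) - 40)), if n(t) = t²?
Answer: -657/16 ≈ -41.063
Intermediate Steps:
(n(0) + 45)*((8 + 65)/(m(-5) - 40)) = (0² + 45)*((8 + 65)/(8*(-5) - 40)) = (0 + 45)*(73/(-40 - 40)) = 45*(73/(-80)) = 45*(73*(-1/80)) = 45*(-73/80) = -657/16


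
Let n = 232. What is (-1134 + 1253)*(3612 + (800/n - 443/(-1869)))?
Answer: 3331553903/7743 ≈ 4.3027e+5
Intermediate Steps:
(-1134 + 1253)*(3612 + (800/n - 443/(-1869))) = (-1134 + 1253)*(3612 + (800/232 - 443/(-1869))) = 119*(3612 + (800*(1/232) - 443*(-1/1869))) = 119*(3612 + (100/29 + 443/1869)) = 119*(3612 + 199747/54201) = 119*(195973759/54201) = 3331553903/7743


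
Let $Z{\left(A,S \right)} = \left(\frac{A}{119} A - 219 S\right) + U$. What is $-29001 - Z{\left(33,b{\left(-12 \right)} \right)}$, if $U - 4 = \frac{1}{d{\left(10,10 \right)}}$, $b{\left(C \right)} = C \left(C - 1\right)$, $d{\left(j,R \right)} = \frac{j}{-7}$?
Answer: $\frac{6129153}{1190} \approx 5150.5$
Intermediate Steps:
$d{\left(j,R \right)} = - \frac{j}{7}$ ($d{\left(j,R \right)} = j \left(- \frac{1}{7}\right) = - \frac{j}{7}$)
$b{\left(C \right)} = C \left(-1 + C\right)$
$U = \frac{33}{10}$ ($U = 4 + \frac{1}{\left(- \frac{1}{7}\right) 10} = 4 + \frac{1}{- \frac{10}{7}} = 4 - \frac{7}{10} = \frac{33}{10} \approx 3.3$)
$Z{\left(A,S \right)} = \frac{33}{10} - 219 S + \frac{A^{2}}{119}$ ($Z{\left(A,S \right)} = \left(\frac{A}{119} A - 219 S\right) + \frac{33}{10} = \left(\frac{A^{2}}{119} - 219 S\right) + \frac{33}{10} = \left(- 219 S + \frac{A^{2}}{119}\right) + \frac{33}{10} = \frac{33}{10} - 219 S + \frac{A^{2}}{119}$)
$-29001 - Z{\left(33,b{\left(-12 \right)} \right)} = -29001 - \left(\frac{33}{10} - 219 \left(- 12 \left(-1 - 12\right)\right) + \frac{33^{2}}{119}\right) = -29001 - \left(\frac{33}{10} - 219 \left(\left(-12\right) \left(-13\right)\right) + \frac{1}{119} \cdot 1089\right) = -29001 - \left(\frac{33}{10} - 34164 + \frac{1089}{119}\right) = -29001 - - \frac{40640343}{1190} = -29001 + \frac{40640343}{1190} = \frac{6129153}{1190}$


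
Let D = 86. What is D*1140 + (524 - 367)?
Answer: 98197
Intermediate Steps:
D*1140 + (524 - 367) = 86*1140 + (524 - 367) = 98040 + 157 = 98197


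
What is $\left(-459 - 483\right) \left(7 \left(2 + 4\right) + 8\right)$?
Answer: $-47100$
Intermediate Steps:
$\left(-459 - 483\right) \left(7 \left(2 + 4\right) + 8\right) = \left(-459 - 483\right) \left(7 \cdot 6 + 8\right) = - 942 \left(42 + 8\right) = \left(-942\right) 50 = -47100$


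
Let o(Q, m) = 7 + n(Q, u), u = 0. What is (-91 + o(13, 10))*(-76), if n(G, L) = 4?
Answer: 6080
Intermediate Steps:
o(Q, m) = 11 (o(Q, m) = 7 + 4 = 11)
(-91 + o(13, 10))*(-76) = (-91 + 11)*(-76) = -80*(-76) = 6080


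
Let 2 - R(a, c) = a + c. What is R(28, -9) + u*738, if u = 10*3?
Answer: 22123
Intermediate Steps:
R(a, c) = 2 - a - c (R(a, c) = 2 - (a + c) = 2 + (-a - c) = 2 - a - c)
u = 30
R(28, -9) + u*738 = (2 - 1*28 - 1*(-9)) + 30*738 = (2 - 28 + 9) + 22140 = -17 + 22140 = 22123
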